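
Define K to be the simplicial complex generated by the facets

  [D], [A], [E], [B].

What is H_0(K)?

H_0 = Z^4.

Take the total order A < B < D < E on the vertex set. Then K (dimension 0) consists of the simplices:

  0-simplices (4): A, B, D, E

giving chain groups C_0 ≅ Z^4.

Reading off H_k = ker ∂_k / im ∂_{k+1}:

  H_0: rank C_0 − rank ∂_1 = 4 − 0 = 4, and there is no ∂_1, so H_0 = Z^4.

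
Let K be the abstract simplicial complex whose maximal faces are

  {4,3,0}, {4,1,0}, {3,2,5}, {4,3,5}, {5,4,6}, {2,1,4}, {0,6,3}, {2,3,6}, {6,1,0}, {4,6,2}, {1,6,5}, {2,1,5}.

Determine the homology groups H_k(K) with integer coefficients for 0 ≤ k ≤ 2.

Fix the vertex order 0 < 1 < 2 < 3 < 4 < 5 < 6 and write every simplex with vertices in increasing order. Then dim K = 2 and the simplices of K are:

  0-simplices (7): [0], [1], [2], [3], [4], [5], [6]
  1-simplices (18): [0,1], [0,3], [0,4], [0,6], [1,2], [1,4], [1,5], [1,6], [2,3], [2,4], [2,5], [2,6], [3,4], [3,5], [3,6], [4,5], [4,6], [5,6]
  2-simplices (12): [0,1,4], [0,1,6], [0,3,4], [0,3,6], [1,2,4], [1,2,5], [1,5,6], [2,3,5], [2,3,6], [2,4,6], [3,4,5], [4,5,6]

Hence C_0 ≅ Z^7, C_1 ≅ Z^18, C_2 ≅ Z^12.

The boundary map ∂_1: C_1 → C_0 is given by ∂[p,q] = [q] − [p]. For instance
  ∂[0,4] = [4] − [0].
The resulting 7×18 matrix has rank 6, and its Smith normal form has invariant factors (1,1,1,1,1,1).

∂_2: C_2 → C_1 maps a triangle to the signed sum of its edges. For instance
  ∂[2,4,6] = [4,6] − [2,6] + [2,4],
  ∂[1,5,6] = [5,6] − [1,6] + [1,5].
This gives a 18×12 integer matrix of rank 12; reducing to Smith normal form yields diagonal entries (1,1,1,1,1,1,1,1,1,1,1,2).

Now H_k = ker ∂_k / im ∂_{k+1}, so:

  H_0: rank C_0 − rank ∂_1 = 7 − 6 = 1, and the invariant factors of ∂_1 are all 1, so H_0 = Z.
  H_1: rank ker ∂_1 − rank ∂_2 = (18 − 6) − 12 = 0, and ∂_2 has invariant factor 2 > 1, so H_1 = Z/2Z.
  H_2: rank ker ∂_2 − rank ∂_3 = (12 − 12) − 0 = 0, and there is no ∂_3, so H_2 = 0.

H_0 = Z,  H_1 = Z/2Z,  H_2 = 0.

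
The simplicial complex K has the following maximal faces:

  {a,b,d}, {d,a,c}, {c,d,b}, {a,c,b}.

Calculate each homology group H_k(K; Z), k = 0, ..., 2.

Take the total order a < b < c < d on the vertex set. Then K (dimension 2) consists of the simplices:

  0-simplices (4): a, b, c, d
  1-simplices (6): ab, ac, ad, bc, bd, cd
  2-simplices (4): abc, abd, acd, bcd

Hence C_0 ≅ Z^4, C_1 ≅ Z^6, C_2 ≅ Z^4.

∂_1: C_1 → C_0 maps an edge to its endpoints' difference, ∂[p,q] = q − p.
As a 4×6 matrix over Z this has rank 3, with invariant factors (1,1,1).

Boundary ∂_2: C_2 → C_1 maps a triangle to the signed sum of its edges. For instance
  ∂abd = bd − ad + ab,
  ∂abc = bc − ac + ab.
As a 6×4 matrix over Z this has rank 3, with invariant factors (1,1,1).

Reading off H_k = ker ∂_k / im ∂_{k+1}:

  H_0: rank C_0 − rank ∂_1 = 4 − 3 = 1, and the invariant factors of ∂_1 are all 1, so H_0 ≅ Z.
  H_1: rank ker ∂_1 − rank ∂_2 = (6 − 3) − 3 = 0, and the invariant factors of ∂_2 are all 1, so H_1 ≅ 0.
  H_2: rank ker ∂_2 − rank ∂_3 = (4 − 3) − 0 = 1, and there is no ∂_3, so H_2 ≅ Z.

(K is a triangulation of the 2-sphere S^2.)

H_0 = Z,  H_1 = 0,  H_2 = Z.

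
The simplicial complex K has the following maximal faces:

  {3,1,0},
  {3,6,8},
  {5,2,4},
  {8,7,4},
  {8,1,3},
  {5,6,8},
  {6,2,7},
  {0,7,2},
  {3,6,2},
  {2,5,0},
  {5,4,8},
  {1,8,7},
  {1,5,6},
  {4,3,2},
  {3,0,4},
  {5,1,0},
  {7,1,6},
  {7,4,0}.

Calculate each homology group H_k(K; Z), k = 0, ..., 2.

H_0 ≅ Z,  H_1 ≅ Z ⊕ Z/2Z,  H_2 = 0.

We work with the vertex ordering 0 < 1 < 2 < 3 < 4 < 5 < 6 < 7 < 8. The simplices of K, each written with vertices in increasing order, are:

  0-simplices (9): [0], [1], [2], [3], [4], [5], [6], [7], [8]
  1-simplices (27): (27 of them)
  2-simplices (18): [0,1,3], [0,1,5], [0,2,5], [0,2,7], [0,3,4], [0,4,7], [1,3,8], [1,5,6], [1,6,7], [1,7,8], [2,3,4], [2,3,6], [2,4,5], [2,6,7], [3,6,8], [4,5,8], [4,7,8], [5,6,8]

giving chain groups C_0 ≅ Z^9, C_1 ≅ Z^27, C_2 ≅ Z^18.

The boundary map ∂_1: C_1 → C_0 is given by ∂[p,q] = [q] − [p].
The resulting 9×27 matrix has rank 8, and its Smith normal form has invariant factors (1,1,1,1,1,1,1,1).

Boundary ∂_2: C_2 → C_1 acts by ∂[p,q,r] = [q,r] − [p,r] + [p,q]. For instance
  ∂[4,5,8] = [5,8] − [4,8] + [4,5],
  ∂[0,1,3] = [1,3] − [0,3] + [0,1].
As a 27×18 matrix over Z this has rank 18, with invariant factors (1,1,1,1,1,1,1,1,1,1,1,1,1,1,1,1,1,2).

Reading off H_k = ker ∂_k / im ∂_{k+1}:

  H_0: rank C_0 − rank ∂_1 = 9 − 8 = 1, and the invariant factors of ∂_1 are all 1, so H_0 = Z.
  H_1: rank ker ∂_1 − rank ∂_2 = (27 − 8) − 18 = 1, and ∂_2 has invariant factor 2 > 1, so H_1 = Z ⊕ Z/2Z.
  H_2: rank ker ∂_2 − rank ∂_3 = (18 − 18) − 0 = 0, and there is no ∂_3, so H_2 = 0.

As a check, the Euler characteristic is 9 − 27 + 18 = 0, which agrees with 1 − 1 + 0 = 0.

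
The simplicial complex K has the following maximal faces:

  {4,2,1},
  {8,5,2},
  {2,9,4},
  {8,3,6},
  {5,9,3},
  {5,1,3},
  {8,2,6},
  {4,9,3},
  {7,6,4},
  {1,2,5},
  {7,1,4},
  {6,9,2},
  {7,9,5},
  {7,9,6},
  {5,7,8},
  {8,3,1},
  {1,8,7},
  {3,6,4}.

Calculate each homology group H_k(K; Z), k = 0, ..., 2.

Order the vertices as 1 < 2 < 3 < 4 < 5 < 6 < 7 < 8 < 9. Listing each simplex with vertices in this order, K has dimension 2 with simplices:

  0-simplices (9): [1], [2], [3], [4], [5], [6], [7], [8], [9]
  1-simplices (27): (27 of them)
  2-simplices (18): [1,2,4], [1,2,5], [1,3,5], [1,3,8], [1,4,7], [1,7,8], [2,4,9], [2,5,8], [2,6,8], [2,6,9], [3,4,6], [3,4,9], [3,5,9], [3,6,8], [4,6,7], [5,7,8], [5,7,9], [6,7,9]

Hence C_0 ≅ Z^9, C_1 ≅ Z^27, C_2 ≅ Z^18.

The boundary map ∂_1: C_1 → C_0 is given by ∂[p,q] = [q] − [p]. For instance
  ∂[1,4] = [4] − [1].
The resulting 9×27 matrix has rank 8, and its Smith normal form has invariant factors (1,1,1,1,1,1,1,1).

Boundary ∂_2: C_2 → C_1 acts by ∂[p,q,r] = [q,r] − [p,r] + [p,q]. For instance
  ∂[5,7,9] = [7,9] − [5,9] + [5,7],
  ∂[3,4,9] = [4,9] − [3,9] + [3,4].
The 27×18 boundary matrix has rank 18 and Smith normal form diag(1,1,1,1,1,1,1,1,1,1,1,1,1,1,1,1,1,2).

Computing H_k = (kernel of ∂_k) / (image of ∂_{k+1}):

  H_0: rank C_0 − rank ∂_1 = 9 − 8 = 1, and the invariant factors of ∂_1 are all 1, so H_0 ≅ Z.
  H_1: rank ker ∂_1 − rank ∂_2 = (27 − 8) − 18 = 1, and ∂_2 has invariant factor 2 > 1, so H_1 ≅ Z ⊕ Z/2Z.
  H_2: rank ker ∂_2 − rank ∂_3 = (18 − 18) − 0 = 0, and there is no ∂_3, so H_2 ≅ 0.

H_0 ≅ Z,  H_1 ≅ Z ⊕ Z/2Z,  H_2 = 0.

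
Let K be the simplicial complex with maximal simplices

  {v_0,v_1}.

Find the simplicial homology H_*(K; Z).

We work with the vertex ordering v_0 < v_1. The simplices of K, each written with vertices in increasing order, are:

  0-simplices (2): [v_0], [v_1]
  1-simplices (1): [v_0,v_1]

so the chain groups are C_0 ≅ Z^2, C_1 ≅ Z^1.

∂_1: C_1 → C_0 sends each edge [p,q] (with p < q) to q − p.
As a 2×1 matrix over Z this has rank 1, with invariant factors (1).

From H_k ≅ ker(∂_k) / im(∂_{k+1}) we obtain:

  H_0: rank C_0 − rank ∂_1 = 2 − 1 = 1, and the invariant factors of ∂_1 are all 1, so H_0 ≅ Z.
  H_1: rank ker ∂_1 − rank ∂_2 = (1 − 1) − 0 = 0, and there is no ∂_2, so H_1 ≅ 0.

(K is a triangulation of the 1-simplex.)

H_0 = Z,  H_1 = 0.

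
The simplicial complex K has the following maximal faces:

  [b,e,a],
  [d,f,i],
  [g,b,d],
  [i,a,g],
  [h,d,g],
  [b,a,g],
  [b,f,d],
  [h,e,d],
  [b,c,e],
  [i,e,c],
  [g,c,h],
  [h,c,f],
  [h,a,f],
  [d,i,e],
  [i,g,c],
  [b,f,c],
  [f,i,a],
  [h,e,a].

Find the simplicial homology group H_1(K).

Take the total order a < b < c < d < e < f < g < h < i on the vertex set. Then K (dimension 2) consists of the simplices:

  0-simplices (9): a, b, c, d, e, f, g, h, i
  1-simplices (27): ab, ae, af, ag, ah, ai, bc, bd, be, bf, bg, ce, cf, cg, ch, ci, de, df, dg, dh, di, eh, ei, fh, fi, gh, gi
  2-simplices (18): abe, abg, aeh, afh, afi, agi, bce, bcf, bdf, bdg, cei, cfh, cgh, cgi, deh, dei, dfi, dgh

so the chain groups are C_0 ≅ Z^9, C_1 ≅ Z^27, C_2 ≅ Z^18.

∂_1: C_1 → C_0 is given by ∂[p,q] = [q] − [p]. For instance
  ∂df = f − d.
The resulting 9×27 matrix has rank 8, and its Smith normal form has invariant factors (1,1,1,1,1,1,1,1).

The boundary map ∂_2: C_2 → C_1 maps a triangle to the signed sum of its edges. For instance
  ∂bdg = dg − bg + bd,
  ∂bdf = df − bf + bd.
As a 27×18 matrix over Z this has rank 17, with invariant factors (1,1,1,1,1,1,1,1,1,1,1,1,1,1,1,1,1).

Now H_k = ker ∂_k / im ∂_{k+1}, so:

  H_1: rank ker ∂_1 − rank ∂_2 = (27 − 8) − 17 = 2, and the invariant factors of ∂_2 are all 1, so H_1 ≅ Z^2.

H_1 = Z^2.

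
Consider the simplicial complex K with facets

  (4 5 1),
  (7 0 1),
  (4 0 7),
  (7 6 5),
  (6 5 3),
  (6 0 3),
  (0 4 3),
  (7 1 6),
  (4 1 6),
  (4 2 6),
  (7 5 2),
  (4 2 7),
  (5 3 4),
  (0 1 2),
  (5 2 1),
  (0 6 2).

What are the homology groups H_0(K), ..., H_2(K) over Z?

H_0 = Z,  H_1 = Z^2,  H_2 = Z.

Fix the vertex order 0 < 1 < 2 < 3 < 4 < 5 < 6 < 7 and write every simplex with vertices in increasing order. Then dim K = 2 and the simplices of K are:

  0-simplices (8): [0], [1], [2], [3], [4], [5], [6], [7]
  1-simplices (24): (24 of them)
  2-simplices (16): [0,1,2], [0,1,7], [0,2,6], [0,3,4], [0,3,6], [0,4,7], [1,2,5], [1,4,5], [1,4,6], [1,6,7], [2,4,6], [2,4,7], [2,5,7], [3,4,5], [3,5,6], [5,6,7]

Hence C_0 ≅ Z^8, C_1 ≅ Z^24, C_2 ≅ Z^16.

Boundary ∂_1: C_1 → C_0 maps an edge to its endpoints' difference, ∂[p,q] = q − p.
The resulting 8×24 matrix has rank 7, and its Smith normal form has invariant factors (1,1,1,1,1,1,1).

∂_2: C_2 → C_1 sends each 2-simplex [p,q,r] to [q,r] − [p,r] + [p,q]. For instance
  ∂[2,4,6] = [4,6] − [2,6] + [2,4],
  ∂[1,4,6] = [4,6] − [1,6] + [1,4].
This gives a 24×16 integer matrix of rank 15; reducing to Smith normal form yields diagonal entries (1,1,1,1,1,1,1,1,1,1,1,1,1,1,1).

Computing H_k = (kernel of ∂_k) / (image of ∂_{k+1}):

  H_0: rank C_0 − rank ∂_1 = 8 − 7 = 1, and the invariant factors of ∂_1 are all 1, so H_0 ≅ Z.
  H_1: rank ker ∂_1 − rank ∂_2 = (24 − 7) − 15 = 2, and the invariant factors of ∂_2 are all 1, so H_1 ≅ Z^2.
  H_2: rank ker ∂_2 − rank ∂_3 = (16 − 15) − 0 = 1, and there is no ∂_3, so H_2 ≅ Z.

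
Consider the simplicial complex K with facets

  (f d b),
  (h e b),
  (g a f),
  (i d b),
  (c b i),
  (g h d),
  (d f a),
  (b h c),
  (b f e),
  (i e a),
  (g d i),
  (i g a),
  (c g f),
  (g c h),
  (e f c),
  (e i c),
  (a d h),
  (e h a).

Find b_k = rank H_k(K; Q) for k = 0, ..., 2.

b_0 = 1, b_1 = 1, b_2 = 0.

Fix the vertex order a < b < c < d < e < f < g < h < i and write every simplex with vertices in increasing order. Then dim K = 2 and the simplices of K are:

  0-simplices (9): a, b, c, d, e, f, g, h, i
  1-simplices (27): ad, ae, af, ag, ah, ai, bc, bd, be, bf, bh, bi, ce, cf, cg, ch, ci, df, dg, dh, di, ef, eh, ei, fg, gh, gi
  2-simplices (18): adf, adh, aeh, aei, afg, agi, bch, bci, bdf, bdi, bef, beh, cef, cei, cfg, cgh, dgh, dgi

so the chain groups are C_0 ≅ Z^9, C_1 ≅ Z^27, C_2 ≅ Z^18.

∂_1: C_1 → C_0 maps an edge to its endpoints' difference, ∂[p,q] = q − p. For instance
  ∂ae = e − a.
The 9×27 boundary matrix has rank 8 and Smith normal form diag(1,1,1,1,1,1,1,1).

∂_2: C_2 → C_1 maps a triangle to the signed sum of its edges. For instance
  ∂agi = gi − ai + ag,
  ∂bci = ci − bi + bc.
As a 27×18 matrix over Z this has rank 18, with invariant factors (1,1,1,1,1,1,1,1,1,1,1,1,1,1,1,1,1,2).

Reading off H_k = ker ∂_k / im ∂_{k+1}:

  H_0: rank C_0 − rank ∂_1 = 9 − 8 = 1, and the invariant factors of ∂_1 are all 1, so H_0 ≅ Z.
  H_1: rank ker ∂_1 − rank ∂_2 = (27 − 8) − 18 = 1, and ∂_2 has invariant factor 2 > 1, so H_1 ≅ Z ⊕ Z/2Z.
  H_2: rank ker ∂_2 − rank ∂_3 = (18 − 18) − 0 = 0, and there is no ∂_3, so H_2 ≅ 0.

(K is a triangulation of the Klein bottle.)

Hence the Betti numbers are b_0 = 1, b_1 = 1, b_2 = 0.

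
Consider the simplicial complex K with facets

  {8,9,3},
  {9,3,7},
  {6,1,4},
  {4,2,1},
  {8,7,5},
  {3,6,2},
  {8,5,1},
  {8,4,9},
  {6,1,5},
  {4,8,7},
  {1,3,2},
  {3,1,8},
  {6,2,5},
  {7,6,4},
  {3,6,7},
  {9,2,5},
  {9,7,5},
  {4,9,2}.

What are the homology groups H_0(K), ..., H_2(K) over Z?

H_0 ≅ Z,  H_1 ≅ Z ⊕ Z/2Z,  H_2 = 0.

Fix the vertex order 1 < 2 < 3 < 4 < 5 < 6 < 7 < 8 < 9 and write every simplex with vertices in increasing order. Then dim K = 2 and the simplices of K are:

  0-simplices (9): [1], [2], [3], [4], [5], [6], [7], [8], [9]
  1-simplices (27): (27 of them)
  2-simplices (18): [1,2,3], [1,2,4], [1,3,8], [1,4,6], [1,5,6], [1,5,8], [2,3,6], [2,4,9], [2,5,6], [2,5,9], [3,6,7], [3,7,9], [3,8,9], [4,6,7], [4,7,8], [4,8,9], [5,7,8], [5,7,9]

giving chain groups C_0 ≅ Z^9, C_1 ≅ Z^27, C_2 ≅ Z^18.

Boundary ∂_1: C_1 → C_0 sends each edge [p,q] (with p < q) to q − p.
This gives a 9×27 integer matrix of rank 8; reducing to Smith normal form yields diagonal entries (1,1,1,1,1,1,1,1).

Boundary ∂_2: C_2 → C_1 sends each 2-simplex [p,q,r] to [q,r] − [p,r] + [p,q]. For instance
  ∂[4,8,9] = [8,9] − [4,9] + [4,8],
  ∂[1,5,8] = [5,8] − [1,8] + [1,5].
The 27×18 boundary matrix has rank 18 and Smith normal form diag(1,1,1,1,1,1,1,1,1,1,1,1,1,1,1,1,1,2).

Computing H_k = (kernel of ∂_k) / (image of ∂_{k+1}):

  H_0: rank C_0 − rank ∂_1 = 9 − 8 = 1, and the invariant factors of ∂_1 are all 1, so H_0 = Z.
  H_1: rank ker ∂_1 − rank ∂_2 = (27 − 8) − 18 = 1, and ∂_2 has invariant factor 2 > 1, so H_1 = Z ⊕ Z/2Z.
  H_2: rank ker ∂_2 − rank ∂_3 = (18 − 18) − 0 = 0, and there is no ∂_3, so H_2 = 0.

As a check, the Euler characteristic is 9 − 27 + 18 = 0, which agrees with 1 − 1 + 0 = 0.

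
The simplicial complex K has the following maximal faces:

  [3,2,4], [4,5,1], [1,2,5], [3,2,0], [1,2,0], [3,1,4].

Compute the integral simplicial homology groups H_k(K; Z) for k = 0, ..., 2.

H_0 ≅ Z,  H_1 ≅ Z,  H_2 = 0.

We work with the vertex ordering 0 < 1 < 2 < 3 < 4 < 5. The simplices of K, each written with vertices in increasing order, are:

  0-simplices (6): [0], [1], [2], [3], [4], [5]
  1-simplices (12): [0,1], [0,2], [0,3], [1,2], [1,3], [1,4], [1,5], [2,3], [2,4], [2,5], [3,4], [4,5]
  2-simplices (6): [0,1,2], [0,2,3], [1,2,5], [1,3,4], [1,4,5], [2,3,4]

Hence C_0 ≅ Z^6, C_1 ≅ Z^12, C_2 ≅ Z^6.

Boundary ∂_1: C_1 → C_0 is given by ∂[p,q] = [q] − [p]. For instance
  ∂[4,5] = [5] − [4].
This gives a 6×12 integer matrix of rank 5; reducing to Smith normal form yields diagonal entries (1,1,1,1,1).

∂_2: C_2 → C_1 maps a triangle to the signed sum of its edges. For instance
  ∂[1,2,5] = [2,5] − [1,5] + [1,2],
  ∂[2,3,4] = [3,4] − [2,4] + [2,3].
This gives a 12×6 integer matrix of rank 6; reducing to Smith normal form yields diagonal entries (1,1,1,1,1,1).

Now H_k = ker ∂_k / im ∂_{k+1}, so:

  H_0: rank C_0 − rank ∂_1 = 6 − 5 = 1, and the invariant factors of ∂_1 are all 1, so H_0 = Z.
  H_1: rank ker ∂_1 − rank ∂_2 = (12 − 5) − 6 = 1, and the invariant factors of ∂_2 are all 1, so H_1 = Z.
  H_2: rank ker ∂_2 − rank ∂_3 = (6 − 6) − 0 = 0, and there is no ∂_3, so H_2 = 0.

(K is a triangulation of the cylinder S^1 x I.)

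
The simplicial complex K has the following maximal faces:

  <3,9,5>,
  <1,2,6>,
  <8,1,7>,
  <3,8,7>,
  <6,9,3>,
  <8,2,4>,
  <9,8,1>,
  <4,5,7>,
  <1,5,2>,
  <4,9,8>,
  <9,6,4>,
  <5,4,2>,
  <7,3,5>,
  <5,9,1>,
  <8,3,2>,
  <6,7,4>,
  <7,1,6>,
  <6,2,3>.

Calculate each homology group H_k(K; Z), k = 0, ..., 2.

Take the total order 1 < 2 < 3 < 4 < 5 < 6 < 7 < 8 < 9 on the vertex set. Then K (dimension 2) consists of the simplices:

  0-simplices (9): [1], [2], [3], [4], [5], [6], [7], [8], [9]
  1-simplices (27): (27 of them)
  2-simplices (18): [1,2,5], [1,2,6], [1,5,9], [1,6,7], [1,7,8], [1,8,9], [2,3,6], [2,3,8], [2,4,5], [2,4,8], [3,5,7], [3,5,9], [3,6,9], [3,7,8], [4,5,7], [4,6,7], [4,6,9], [4,8,9]

so the chain groups are C_0 ≅ Z^9, C_1 ≅ Z^27, C_2 ≅ Z^18.

∂_1: C_1 → C_0 is given by ∂[p,q] = [q] − [p]. For instance
  ∂[5,7] = [7] − [5].
This gives a 9×27 integer matrix of rank 8; reducing to Smith normal form yields diagonal entries (1,1,1,1,1,1,1,1).

Boundary ∂_2: C_2 → C_1 sends each 2-simplex [p,q,r] to [q,r] − [p,r] + [p,q]. For instance
  ∂[4,6,9] = [6,9] − [4,9] + [4,6],
  ∂[4,6,7] = [6,7] − [4,7] + [4,6].
The 27×18 boundary matrix has rank 17 and Smith normal form diag(1,1,1,1,1,1,1,1,1,1,1,1,1,1,1,1,1).

Reading off H_k = ker ∂_k / im ∂_{k+1}:

  H_0: rank C_0 − rank ∂_1 = 9 − 8 = 1, and the invariant factors of ∂_1 are all 1, so H_0 = Z.
  H_1: rank ker ∂_1 − rank ∂_2 = (27 − 8) − 17 = 2, and the invariant factors of ∂_2 are all 1, so H_1 = Z^2.
  H_2: rank ker ∂_2 − rank ∂_3 = (18 − 17) − 0 = 1, and there is no ∂_3, so H_2 = Z.

As a check, the Euler characteristic is 9 − 27 + 18 = 0, which agrees with 1 − 2 + 1 = 0.

H_0 = Z,  H_1 = Z^2,  H_2 = Z.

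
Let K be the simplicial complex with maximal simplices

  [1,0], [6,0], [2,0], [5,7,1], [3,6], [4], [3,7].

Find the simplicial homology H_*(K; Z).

Take the total order 0 < 1 < 2 < 3 < 4 < 5 < 6 < 7 on the vertex set. Then K (dimension 2) consists of the simplices:

  0-simplices (8): [0], [1], [2], [3], [4], [5], [6], [7]
  1-simplices (8): [0,1], [0,2], [0,6], [1,5], [1,7], [3,6], [3,7], [5,7]
  2-simplices (1): [1,5,7]

Hence C_0 ≅ Z^8, C_1 ≅ Z^8, C_2 ≅ Z^1.

Boundary ∂_1: C_1 → C_0 maps an edge to its endpoints' difference, ∂[p,q] = q − p. For instance
  ∂[5,7] = [7] − [5].
The 8×8 boundary matrix has rank 6 and Smith normal form diag(1,1,1,1,1,1).

∂_2: C_2 → C_1 sends each 2-simplex [p,q,r] to [q,r] − [p,r] + [p,q]. For instance
  ∂[1,5,7] = [5,7] − [1,7] + [1,5].
The 8×1 boundary matrix has rank 1 and Smith normal form diag(1).

Computing H_k = (kernel of ∂_k) / (image of ∂_{k+1}):

  H_0: rank C_0 − rank ∂_1 = 8 − 6 = 2, and the invariant factors of ∂_1 are all 1, so H_0 ≅ Z^2.
  H_1: rank ker ∂_1 − rank ∂_2 = (8 − 6) − 1 = 1, and the invariant factors of ∂_2 are all 1, so H_1 ≅ Z.
  H_2: rank ker ∂_2 − rank ∂_3 = (1 − 1) − 0 = 0, and there is no ∂_3, so H_2 ≅ 0.

H_0 ≅ Z^2,  H_1 ≅ Z,  H_2 = 0.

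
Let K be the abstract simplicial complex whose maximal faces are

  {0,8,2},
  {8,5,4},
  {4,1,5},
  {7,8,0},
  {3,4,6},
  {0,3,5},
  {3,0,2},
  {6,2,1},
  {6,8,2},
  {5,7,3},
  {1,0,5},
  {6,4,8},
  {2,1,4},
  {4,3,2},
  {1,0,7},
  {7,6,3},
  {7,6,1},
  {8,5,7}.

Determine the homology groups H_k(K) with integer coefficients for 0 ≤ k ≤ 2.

H_0 = Z,  H_1 = Z × Z/2,  H_2 = 0.

Fix the vertex order 0 < 1 < 2 < 3 < 4 < 5 < 6 < 7 < 8 and write every simplex with vertices in increasing order. Then dim K = 2 and the simplices of K are:

  0-simplices (9): [0], [1], [2], [3], [4], [5], [6], [7], [8]
  1-simplices (27): (27 of them)
  2-simplices (18): [0,1,5], [0,1,7], [0,2,3], [0,2,8], [0,3,5], [0,7,8], [1,2,4], [1,2,6], [1,4,5], [1,6,7], [2,3,4], [2,6,8], [3,4,6], [3,5,7], [3,6,7], [4,5,8], [4,6,8], [5,7,8]

giving chain groups C_0 ≅ Z^9, C_1 ≅ Z^27, C_2 ≅ Z^18.

∂_1: C_1 → C_0 maps an edge to its endpoints' difference, ∂[p,q] = q − p. For instance
  ∂[0,5] = [5] − [0].
As a 9×27 matrix over Z this has rank 8, with invariant factors (1,1,1,1,1,1,1,1).

The boundary map ∂_2: C_2 → C_1 acts by ∂[p,q,r] = [q,r] − [p,r] + [p,q]. For instance
  ∂[2,6,8] = [6,8] − [2,8] + [2,6],
  ∂[0,1,5] = [1,5] − [0,5] + [0,1].
The resulting 27×18 matrix has rank 18, and its Smith normal form has invariant factors (1,1,1,1,1,1,1,1,1,1,1,1,1,1,1,1,1,2).

From H_k ≅ ker(∂_k) / im(∂_{k+1}) we obtain:

  H_0: rank C_0 − rank ∂_1 = 9 − 8 = 1, and the invariant factors of ∂_1 are all 1, so H_0 ≅ Z.
  H_1: rank ker ∂_1 − rank ∂_2 = (27 − 8) − 18 = 1, and ∂_2 has invariant factor 2 > 1, so H_1 ≅ Z × Z/2.
  H_2: rank ker ∂_2 − rank ∂_3 = (18 − 18) − 0 = 0, and there is no ∂_3, so H_2 ≅ 0.

As a check, the Euler characteristic is 9 − 27 + 18 = 0, which agrees with 1 − 1 + 0 = 0.
(K is a triangulation of the Klein bottle.)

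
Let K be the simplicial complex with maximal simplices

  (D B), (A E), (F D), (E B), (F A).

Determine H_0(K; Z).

Order the vertices as A < B < D < E < F. Listing each simplex with vertices in this order, K has dimension 1 with simplices:

  0-simplices (5): A, B, D, E, F
  1-simplices (5): AE, AF, BD, BE, DF

Hence C_0 ≅ Z^5, C_1 ≅ Z^5.

The boundary map ∂_1: C_1 → C_0 maps an edge to its endpoints' difference, ∂[p,q] = q − p. For instance
  ∂BD = D − B.
As a 5×5 matrix over Z this has rank 4, with invariant factors (1,1,1,1).

Computing H_k = (kernel of ∂_k) / (image of ∂_{k+1}):

  H_0: rank C_0 − rank ∂_1 = 5 − 4 = 1, and the invariant factors of ∂_1 are all 1, so H_0 ≅ Z.

(K is a triangulation of the circle S^1.)

H_0 ≅ Z.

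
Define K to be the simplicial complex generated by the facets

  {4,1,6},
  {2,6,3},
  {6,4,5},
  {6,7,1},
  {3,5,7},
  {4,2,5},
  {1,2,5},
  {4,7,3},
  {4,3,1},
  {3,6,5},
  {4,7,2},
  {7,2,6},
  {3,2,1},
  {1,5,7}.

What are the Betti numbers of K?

b_0 = 1, b_1 = 2, b_2 = 1.

We work with the vertex ordering 1 < 2 < 3 < 4 < 5 < 6 < 7. The simplices of K, each written with vertices in increasing order, are:

  0-simplices (7): [1], [2], [3], [4], [5], [6], [7]
  1-simplices (21): [1,2], [1,3], [1,4], [1,5], [1,6], [1,7], [2,3], [2,4], [2,5], [2,6], [2,7], [3,4], [3,5], [3,6], [3,7], [4,5], [4,6], [4,7], [5,6], [5,7], [6,7]
  2-simplices (14): [1,2,3], [1,2,5], [1,3,4], [1,4,6], [1,5,7], [1,6,7], [2,3,6], [2,4,5], [2,4,7], [2,6,7], [3,4,7], [3,5,6], [3,5,7], [4,5,6]

Hence C_0 ≅ Z^7, C_1 ≅ Z^21, C_2 ≅ Z^14.

∂_1: C_1 → C_0 is given by ∂[p,q] = [q] − [p]. For instance
  ∂[4,6] = [6] − [4].
The 7×21 boundary matrix has rank 6 and Smith normal form diag(1,1,1,1,1,1).

The boundary map ∂_2: C_2 → C_1 acts by ∂[p,q,r] = [q,r] − [p,r] + [p,q]. For instance
  ∂[1,4,6] = [4,6] − [1,6] + [1,4],
  ∂[2,6,7] = [6,7] − [2,7] + [2,6].
As a 21×14 matrix over Z this has rank 13, with invariant factors (1,1,1,1,1,1,1,1,1,1,1,1,1).

From H_k ≅ ker(∂_k) / im(∂_{k+1}) we obtain:

  H_0: rank C_0 − rank ∂_1 = 7 − 6 = 1, and the invariant factors of ∂_1 are all 1, so H_0 = Z.
  H_1: rank ker ∂_1 − rank ∂_2 = (21 − 6) − 13 = 2, and the invariant factors of ∂_2 are all 1, so H_1 = Z^2.
  H_2: rank ker ∂_2 − rank ∂_3 = (14 − 13) − 0 = 1, and there is no ∂_3, so H_2 = Z.

As a check, the Euler characteristic is 7 − 21 + 14 = 0, which agrees with 1 − 2 + 1 = 0.

Hence the Betti numbers are b_0 = 1, b_1 = 2, b_2 = 1.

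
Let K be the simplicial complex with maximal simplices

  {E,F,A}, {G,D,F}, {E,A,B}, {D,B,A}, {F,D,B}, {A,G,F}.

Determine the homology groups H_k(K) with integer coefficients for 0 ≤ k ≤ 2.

We work with the vertex ordering A < B < D < E < F < G. The simplices of K, each written with vertices in increasing order, are:

  0-simplices (6): A, B, D, E, F, G
  1-simplices (12): AB, AD, AE, AF, AG, BD, BE, BF, DF, DG, EF, FG
  2-simplices (6): ABD, ABE, AEF, AFG, BDF, DFG

so the chain groups are C_0 ≅ Z^6, C_1 ≅ Z^12, C_2 ≅ Z^6.

Boundary ∂_1: C_1 → C_0 maps an edge to its endpoints' difference, ∂[p,q] = q − p. For instance
  ∂DG = G − D.
This gives a 6×12 integer matrix of rank 5; reducing to Smith normal form yields diagonal entries (1,1,1,1,1).

Boundary ∂_2: C_2 → C_1 acts by ∂[p,q,r] = [q,r] − [p,r] + [p,q]. For instance
  ∂DFG = FG − DG + DF,
  ∂ABE = BE − AE + AB.
The resulting 12×6 matrix has rank 6, and its Smith normal form has invariant factors (1,1,1,1,1,1).

From H_k ≅ ker(∂_k) / im(∂_{k+1}) we obtain:

  H_0: rank C_0 − rank ∂_1 = 6 − 5 = 1, and the invariant factors of ∂_1 are all 1, so H_0 = Z.
  H_1: rank ker ∂_1 − rank ∂_2 = (12 − 5) − 6 = 1, and the invariant factors of ∂_2 are all 1, so H_1 = Z.
  H_2: rank ker ∂_2 − rank ∂_3 = (6 − 6) − 0 = 0, and there is no ∂_3, so H_2 = 0.

As a check, the Euler characteristic is 6 − 12 + 6 = 0, which agrees with 1 − 1 + 0 = 0.

H_0 = Z,  H_1 = Z,  H_2 = 0.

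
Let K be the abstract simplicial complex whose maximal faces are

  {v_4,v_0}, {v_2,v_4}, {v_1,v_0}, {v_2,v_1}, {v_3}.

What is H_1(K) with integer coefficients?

Take the total order v_0 < v_1 < v_2 < v_3 < v_4 on the vertex set. Then K (dimension 1) consists of the simplices:

  0-simplices (5): [v_0], [v_1], [v_2], [v_3], [v_4]
  1-simplices (4): [v_0,v_1], [v_0,v_4], [v_1,v_2], [v_2,v_4]

so the chain groups are C_0 ≅ Z^5, C_1 ≅ Z^4.

∂_1: C_1 → C_0 sends each edge [p,q] (with p < q) to q − p. For instance
  ∂[v_0,v_1] = [v_1] − [v_0].
This gives a 5×4 integer matrix of rank 3; reducing to Smith normal form yields diagonal entries (1,1,1).

Reading off H_k = ker ∂_k / im ∂_{k+1}:

  H_1: rank ker ∂_1 − rank ∂_2 = (4 − 3) − 0 = 1, and there is no ∂_2, so H_1 = Z.

H_1 ≅ Z.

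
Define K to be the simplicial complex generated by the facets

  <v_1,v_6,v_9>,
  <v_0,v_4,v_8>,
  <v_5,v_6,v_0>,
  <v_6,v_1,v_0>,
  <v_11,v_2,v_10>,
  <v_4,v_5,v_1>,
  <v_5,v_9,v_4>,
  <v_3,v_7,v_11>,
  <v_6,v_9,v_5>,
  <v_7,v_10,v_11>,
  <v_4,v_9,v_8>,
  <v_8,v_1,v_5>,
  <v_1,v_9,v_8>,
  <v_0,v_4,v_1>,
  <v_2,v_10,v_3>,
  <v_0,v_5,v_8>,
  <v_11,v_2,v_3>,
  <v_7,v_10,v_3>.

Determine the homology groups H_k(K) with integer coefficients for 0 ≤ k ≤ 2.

Take the total order v_0 < v_1 < v_2 < v_3 < v_4 < v_5 < v_6 < v_7 < v_8 < v_9 < v_10 < v_11 on the vertex set. Then K (dimension 2) consists of the simplices:

  0-simplices (12): [v_0], [v_1], [v_2], [v_3], [v_4], [v_5], [v_6], [v_7], [v_8], [v_9], [v_10], [v_11]
  1-simplices (27): (27 of them)
  2-simplices (18): (18 of them)

giving chain groups C_0 ≅ Z^12, C_1 ≅ Z^27, C_2 ≅ Z^18.

∂_1: C_1 → C_0 sends each edge [p,q] (with p < q) to q − p.
As a 12×27 matrix over Z this has rank 10, with invariant factors (1,1,1,1,1,1,1,1,1,1).

∂_2: C_2 → C_1 sends each 2-simplex [p,q,r] to [q,r] − [p,r] + [p,q]. For instance
  ∂[v_1,v_6,v_9] = [v_6,v_9] − [v_1,v_9] + [v_1,v_6],
  ∂[v_2,v_10,v_11] = [v_10,v_11] − [v_2,v_11] + [v_2,v_10].
This gives a 27×18 integer matrix of rank 17; reducing to Smith normal form yields diagonal entries (1,1,1,1,1,1,1,1,1,1,1,1,1,1,1,1,2).

From H_k ≅ ker(∂_k) / im(∂_{k+1}) we obtain:

  H_0: rank C_0 − rank ∂_1 = 12 − 10 = 2, and the invariant factors of ∂_1 are all 1, so H_0 = Z^2.
  H_1: rank ker ∂_1 − rank ∂_2 = (27 − 10) − 17 = 0, and ∂_2 has invariant factor 2 > 1, so H_1 = Z/2Z.
  H_2: rank ker ∂_2 − rank ∂_3 = (18 − 17) − 0 = 1, and there is no ∂_3, so H_2 = Z.

As a check, the Euler characteristic is 12 − 27 + 18 = 3, which agrees with 2 − 0 + 1 = 3.

H_0 ≅ Z^2,  H_1 ≅ Z/2Z,  H_2 ≅ Z.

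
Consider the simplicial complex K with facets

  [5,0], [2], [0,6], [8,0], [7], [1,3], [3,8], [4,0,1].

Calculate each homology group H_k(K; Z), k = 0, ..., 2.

H_0 = Z^3,  H_1 = Z,  H_2 = 0.

Order the vertices as 0 < 1 < 2 < 3 < 4 < 5 < 6 < 7 < 8. Listing each simplex with vertices in this order, K has dimension 2 with simplices:

  0-simplices (9): [0], [1], [2], [3], [4], [5], [6], [7], [8]
  1-simplices (8): [0,1], [0,4], [0,5], [0,6], [0,8], [1,3], [1,4], [3,8]
  2-simplices (1): [0,1,4]

giving chain groups C_0 ≅ Z^9, C_1 ≅ Z^8, C_2 ≅ Z^1.

Boundary ∂_1: C_1 → C_0 maps an edge to its endpoints' difference, ∂[p,q] = q − p. For instance
  ∂[1,3] = [3] − [1].
The 9×8 boundary matrix has rank 6 and Smith normal form diag(1,1,1,1,1,1).

Boundary ∂_2: C_2 → C_1 acts by ∂[p,q,r] = [q,r] − [p,r] + [p,q]. For instance
  ∂[0,1,4] = [1,4] − [0,4] + [0,1].
As a 8×1 matrix over Z this has rank 1, with invariant factors (1).

From H_k ≅ ker(∂_k) / im(∂_{k+1}) we obtain:

  H_0: rank C_0 − rank ∂_1 = 9 − 6 = 3, and the invariant factors of ∂_1 are all 1, so H_0 ≅ Z^3.
  H_1: rank ker ∂_1 − rank ∂_2 = (8 − 6) − 1 = 1, and the invariant factors of ∂_2 are all 1, so H_1 ≅ Z.
  H_2: rank ker ∂_2 − rank ∂_3 = (1 − 1) − 0 = 0, and there is no ∂_3, so H_2 ≅ 0.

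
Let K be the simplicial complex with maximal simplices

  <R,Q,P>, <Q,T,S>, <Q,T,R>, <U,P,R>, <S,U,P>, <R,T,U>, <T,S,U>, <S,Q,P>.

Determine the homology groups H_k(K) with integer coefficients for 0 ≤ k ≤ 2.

Order the vertices as P < Q < R < S < T < U. Listing each simplex with vertices in this order, K has dimension 2 with simplices:

  0-simplices (6): P, Q, R, S, T, U
  1-simplices (12): PQ, PR, PS, PU, QR, QS, QT, RT, RU, ST, SU, TU
  2-simplices (8): PQR, PQS, PRU, PSU, QRT, QST, RTU, STU

Hence C_0 ≅ Z^6, C_1 ≅ Z^12, C_2 ≅ Z^8.

∂_1: C_1 → C_0 sends each edge [p,q] (with p < q) to q − p. For instance
  ∂SU = U − S.
The resulting 6×12 matrix has rank 5, and its Smith normal form has invariant factors (1,1,1,1,1).

∂_2: C_2 → C_1 maps a triangle to the signed sum of its edges. For instance
  ∂STU = TU − SU + ST,
  ∂PSU = SU − PU + PS.
The 12×8 boundary matrix has rank 7 and Smith normal form diag(1,1,1,1,1,1,1).

Reading off H_k = ker ∂_k / im ∂_{k+1}:

  H_0: rank C_0 − rank ∂_1 = 6 − 5 = 1, and the invariant factors of ∂_1 are all 1, so H_0 = Z.
  H_1: rank ker ∂_1 − rank ∂_2 = (12 − 5) − 7 = 0, and the invariant factors of ∂_2 are all 1, so H_1 = 0.
  H_2: rank ker ∂_2 − rank ∂_3 = (8 − 7) − 0 = 1, and there is no ∂_3, so H_2 = Z.

(K is a triangulation of the 2-sphere S^2.)

H_0 ≅ Z,  H_1 = 0,  H_2 ≅ Z.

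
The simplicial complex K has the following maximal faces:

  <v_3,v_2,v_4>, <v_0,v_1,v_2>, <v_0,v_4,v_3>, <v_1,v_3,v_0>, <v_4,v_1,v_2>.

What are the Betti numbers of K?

We work with the vertex ordering v_0 < v_1 < v_2 < v_3 < v_4. The simplices of K, each written with vertices in increasing order, are:

  0-simplices (5): [v_0], [v_1], [v_2], [v_3], [v_4]
  1-simplices (10): [v_0,v_1], [v_0,v_2], [v_0,v_3], [v_0,v_4], [v_1,v_2], [v_1,v_3], [v_1,v_4], [v_2,v_3], [v_2,v_4], [v_3,v_4]
  2-simplices (5): [v_0,v_1,v_2], [v_0,v_1,v_3], [v_0,v_3,v_4], [v_1,v_2,v_4], [v_2,v_3,v_4]

so the chain groups are C_0 ≅ Z^5, C_1 ≅ Z^10, C_2 ≅ Z^5.

Boundary ∂_1: C_1 → C_0 sends each edge [p,q] (with p < q) to q − p. For instance
  ∂[v_0,v_4] = [v_4] − [v_0].
The resulting 5×10 matrix has rank 4, and its Smith normal form has invariant factors (1,1,1,1).

Boundary ∂_2: C_2 → C_1 sends each 2-simplex [p,q,r] to [q,r] − [p,r] + [p,q]. For instance
  ∂[v_0,v_3,v_4] = [v_3,v_4] − [v_0,v_4] + [v_0,v_3],
  ∂[v_1,v_2,v_4] = [v_2,v_4] − [v_1,v_4] + [v_1,v_2].
The 10×5 boundary matrix has rank 5 and Smith normal form diag(1,1,1,1,1).

From H_k ≅ ker(∂_k) / im(∂_{k+1}) we obtain:

  H_0: rank C_0 − rank ∂_1 = 5 − 4 = 1, and the invariant factors of ∂_1 are all 1, so H_0 ≅ Z.
  H_1: rank ker ∂_1 − rank ∂_2 = (10 − 4) − 5 = 1, and the invariant factors of ∂_2 are all 1, so H_1 ≅ Z.
  H_2: rank ker ∂_2 − rank ∂_3 = (5 − 5) − 0 = 0, and there is no ∂_3, so H_2 ≅ 0.

As a check, the Euler characteristic is 5 − 10 + 5 = 0, which agrees with 1 − 1 + 0 = 0.

Hence the Betti numbers are b_0 = 1, b_1 = 1, b_2 = 0.

b_0 = 1, b_1 = 1, b_2 = 0.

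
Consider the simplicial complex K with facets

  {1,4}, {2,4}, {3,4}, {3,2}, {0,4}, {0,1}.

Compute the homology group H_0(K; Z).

H_0 ≅ Z.

We work with the vertex ordering 0 < 1 < 2 < 3 < 4. The simplices of K, each written with vertices in increasing order, are:

  0-simplices (5): [0], [1], [2], [3], [4]
  1-simplices (6): [0,1], [0,4], [1,4], [2,3], [2,4], [3,4]

giving chain groups C_0 ≅ Z^5, C_1 ≅ Z^6.

The boundary map ∂_1: C_1 → C_0 sends each edge [p,q] (with p < q) to q − p.
The resulting 5×6 matrix has rank 4, and its Smith normal form has invariant factors (1,1,1,1).

Reading off H_k = ker ∂_k / im ∂_{k+1}:

  H_0: rank C_0 − rank ∂_1 = 5 − 4 = 1, and the invariant factors of ∂_1 are all 1, so H_0 ≅ Z.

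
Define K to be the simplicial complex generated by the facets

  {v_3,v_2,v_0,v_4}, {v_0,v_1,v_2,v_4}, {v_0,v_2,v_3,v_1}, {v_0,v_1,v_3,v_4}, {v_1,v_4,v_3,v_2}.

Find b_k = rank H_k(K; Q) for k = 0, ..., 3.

We work with the vertex ordering v_0 < v_1 < v_2 < v_3 < v_4. The simplices of K, each written with vertices in increasing order, are:

  0-simplices (5): [v_0], [v_1], [v_2], [v_3], [v_4]
  1-simplices (10): [v_0,v_1], [v_0,v_2], [v_0,v_3], [v_0,v_4], [v_1,v_2], [v_1,v_3], [v_1,v_4], [v_2,v_3], [v_2,v_4], [v_3,v_4]
  2-simplices (10): [v_0,v_1,v_2], [v_0,v_1,v_3], [v_0,v_1,v_4], [v_0,v_2,v_3], [v_0,v_2,v_4], [v_0,v_3,v_4], [v_1,v_2,v_3], [v_1,v_2,v_4], [v_1,v_3,v_4], [v_2,v_3,v_4]
  3-simplices (5): [v_0,v_1,v_2,v_3], [v_0,v_1,v_2,v_4], [v_0,v_1,v_3,v_4], [v_0,v_2,v_3,v_4], [v_1,v_2,v_3,v_4]

giving chain groups C_0 ≅ Z^5, C_1 ≅ Z^10, C_2 ≅ Z^10, C_3 ≅ Z^5.

Boundary ∂_1: C_1 → C_0 sends each edge [p,q] (with p < q) to q − p.
As a 5×10 matrix over Z this has rank 4, with invariant factors (1,1,1,1).

∂_2: C_2 → C_1 sends each 2-simplex [p,q,r] to [q,r] − [p,r] + [p,q]. For instance
  ∂[v_1,v_3,v_4] = [v_3,v_4] − [v_1,v_4] + [v_1,v_3],
  ∂[v_1,v_2,v_3] = [v_2,v_3] − [v_1,v_3] + [v_1,v_2].
This gives a 10×10 integer matrix of rank 6; reducing to Smith normal form yields diagonal entries (1,1,1,1,1,1).

Boundary ∂_3: C_3 → C_2 sends each 3-simplex σ to the alternating sum Σ_i (−1)^i (σ with its i-th vertex removed). For instance
  ∂[v_0,v_1,v_2,v_3] = [v_1,v_2,v_3] − [v_0,v_2,v_3] + [v_0,v_1,v_3] − [v_0,v_1,v_2],
  ∂[v_1,v_2,v_3,v_4] = [v_2,v_3,v_4] − [v_1,v_3,v_4] + [v_1,v_2,v_4] − [v_1,v_2,v_3].
The resulting 10×5 matrix has rank 4, and its Smith normal form has invariant factors (1,1,1,1).

Computing H_k = (kernel of ∂_k) / (image of ∂_{k+1}):

  H_0: rank C_0 − rank ∂_1 = 5 − 4 = 1, and the invariant factors of ∂_1 are all 1, so H_0 = Z.
  H_1: rank ker ∂_1 − rank ∂_2 = (10 − 4) − 6 = 0, and the invariant factors of ∂_2 are all 1, so H_1 = 0.
  H_2: rank ker ∂_2 − rank ∂_3 = (10 − 6) − 4 = 0, and the invariant factors of ∂_3 are all 1, so H_2 = 0.
  H_3: rank ker ∂_3 − rank ∂_4 = (5 − 4) − 0 = 1, and there is no ∂_4, so H_3 = Z.

(K is a triangulation of the 3-sphere S^3.)

Hence the Betti numbers are b_0 = 1, b_1 = 0, b_2 = 0, b_3 = 1.

b_0 = 1, b_1 = 0, b_2 = 0, b_3 = 1.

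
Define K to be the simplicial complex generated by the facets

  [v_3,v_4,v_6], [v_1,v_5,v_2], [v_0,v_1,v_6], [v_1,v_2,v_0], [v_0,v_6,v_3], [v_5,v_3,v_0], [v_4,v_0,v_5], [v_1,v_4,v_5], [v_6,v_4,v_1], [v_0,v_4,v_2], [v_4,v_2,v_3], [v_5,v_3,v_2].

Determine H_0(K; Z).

K has 7 vertices, 18 edges, 12 triangles.
rank ∂_0 = 0, rank ∂_1 = 6 ⇒ b_0 = 7 − 0 − 6 = 1; all invariant factors of ∂_1 are 1 so no torsion. So H_0 = Z.

H_0 = Z.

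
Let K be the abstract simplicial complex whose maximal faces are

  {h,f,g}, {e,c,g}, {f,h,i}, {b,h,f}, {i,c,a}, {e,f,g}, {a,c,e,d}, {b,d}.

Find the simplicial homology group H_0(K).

Take the total order a < b < c < d < e < f < g < h < i on the vertex set. Then K (dimension 3) consists of the simplices:

  0-simplices (9): a, b, c, d, e, f, g, h, i
  1-simplices (19): ac, ad, ae, ai, bd, bf, bh, cd, ce, cg, ci, de, ef, eg, fg, fh, fi, gh, hi
  2-simplices (10): acd, ace, aci, ade, bfh, cde, ceg, efg, fgh, fhi
  3-simplices (1): acde

giving chain groups C_0 ≅ Z^9, C_1 ≅ Z^19, C_2 ≅ Z^10, C_3 ≅ Z^1.

Boundary ∂_1: C_1 → C_0 is given by ∂[p,q] = [q] − [p]. For instance
  ∂hi = i − h.
The resulting 9×19 matrix has rank 8, and its Smith normal form has invariant factors (1,1,1,1,1,1,1,1).

∂_2: C_2 → C_1 sends each 2-simplex [p,q,r] to [q,r] − [p,r] + [p,q]. For instance
  ∂bfh = fh − bh + bf,
  ∂ade = de − ae + ad.
As a 19×10 matrix over Z this has rank 9, with invariant factors (1,1,1,1,1,1,1,1,1).

∂_3: C_3 → C_2 sends each 3-simplex σ to the alternating sum Σ_i (−1)^i (σ with its i-th vertex removed). For instance
  ∂acde = cde − ade + ace − acd.
The 10×1 boundary matrix has rank 1 and Smith normal form diag(1).

Now H_k = ker ∂_k / im ∂_{k+1}, so:

  H_0: rank C_0 − rank ∂_1 = 9 − 8 = 1, and the invariant factors of ∂_1 are all 1, so H_0 = Z.

H_0 ≅ Z.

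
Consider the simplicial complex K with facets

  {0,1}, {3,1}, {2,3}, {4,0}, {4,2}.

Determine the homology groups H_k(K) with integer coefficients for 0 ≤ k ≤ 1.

H_0 = Z,  H_1 = Z.

Order the vertices as 0 < 1 < 2 < 3 < 4. Listing each simplex with vertices in this order, K has dimension 1 with simplices:

  0-simplices (5): [0], [1], [2], [3], [4]
  1-simplices (5): [0,1], [0,4], [1,3], [2,3], [2,4]

giving chain groups C_0 ≅ Z^5, C_1 ≅ Z^5.

∂_1: C_1 → C_0 maps an edge to its endpoints' difference, ∂[p,q] = q − p.
The 5×5 boundary matrix has rank 4 and Smith normal form diag(1,1,1,1).

From H_k ≅ ker(∂_k) / im(∂_{k+1}) we obtain:

  H_0: rank C_0 − rank ∂_1 = 5 − 4 = 1, and the invariant factors of ∂_1 are all 1, so H_0 = Z.
  H_1: rank ker ∂_1 − rank ∂_2 = (5 − 4) − 0 = 1, and there is no ∂_2, so H_1 = Z.

As a check, the Euler characteristic is 5 − 5 = 0, which agrees with 1 − 1 = 0.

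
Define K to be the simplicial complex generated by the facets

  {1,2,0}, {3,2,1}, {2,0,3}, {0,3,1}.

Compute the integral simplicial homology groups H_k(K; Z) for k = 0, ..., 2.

We work with the vertex ordering 0 < 1 < 2 < 3. The simplices of K, each written with vertices in increasing order, are:

  0-simplices (4): [0], [1], [2], [3]
  1-simplices (6): [0,1], [0,2], [0,3], [1,2], [1,3], [2,3]
  2-simplices (4): [0,1,2], [0,1,3], [0,2,3], [1,2,3]

giving chain groups C_0 ≅ Z^4, C_1 ≅ Z^6, C_2 ≅ Z^4.

Boundary ∂_1: C_1 → C_0 sends each edge [p,q] (with p < q) to q − p.
The 4×6 boundary matrix has rank 3 and Smith normal form diag(1,1,1).

The boundary map ∂_2: C_2 → C_1 acts by ∂[p,q,r] = [q,r] − [p,r] + [p,q]. For instance
  ∂[0,1,2] = [1,2] − [0,2] + [0,1],
  ∂[0,2,3] = [2,3] − [0,3] + [0,2].
This gives a 6×4 integer matrix of rank 3; reducing to Smith normal form yields diagonal entries (1,1,1).

Computing H_k = (kernel of ∂_k) / (image of ∂_{k+1}):

  H_0: rank C_0 − rank ∂_1 = 4 − 3 = 1, and the invariant factors of ∂_1 are all 1, so H_0 ≅ Z.
  H_1: rank ker ∂_1 − rank ∂_2 = (6 − 3) − 3 = 0, and the invariant factors of ∂_2 are all 1, so H_1 ≅ 0.
  H_2: rank ker ∂_2 − rank ∂_3 = (4 − 3) − 0 = 1, and there is no ∂_3, so H_2 ≅ Z.

(K is a triangulation of the 2-sphere S^2.)

H_0 = Z,  H_1 = 0,  H_2 = Z.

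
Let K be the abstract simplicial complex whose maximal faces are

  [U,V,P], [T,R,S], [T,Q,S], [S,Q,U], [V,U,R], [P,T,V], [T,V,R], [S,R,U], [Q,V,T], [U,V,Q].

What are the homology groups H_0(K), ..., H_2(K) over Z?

H_0 = Z,  H_1 = 0,  H_2 = Z.

We work with the vertex ordering P < Q < R < S < T < U < V. The simplices of K, each written with vertices in increasing order, are:

  0-simplices (7): P, Q, R, S, T, U, V
  1-simplices (15): PT, PU, PV, QS, QT, QU, QV, RS, RT, RU, RV, ST, SU, TV, UV
  2-simplices (10): PTV, PUV, QST, QSU, QTV, QUV, RST, RSU, RTV, RUV

Hence C_0 ≅ Z^7, C_1 ≅ Z^15, C_2 ≅ Z^10.

The boundary map ∂_1: C_1 → C_0 maps an edge to its endpoints' difference, ∂[p,q] = q − p. For instance
  ∂QT = T − Q.
As a 7×15 matrix over Z this has rank 6, with invariant factors (1,1,1,1,1,1).

∂_2: C_2 → C_1 maps a triangle to the signed sum of its edges. For instance
  ∂RST = ST − RT + RS,
  ∂PUV = UV − PV + PU.
This gives a 15×10 integer matrix of rank 9; reducing to Smith normal form yields diagonal entries (1,1,1,1,1,1,1,1,1).

Computing H_k = (kernel of ∂_k) / (image of ∂_{k+1}):

  H_0: rank C_0 − rank ∂_1 = 7 − 6 = 1, and the invariant factors of ∂_1 are all 1, so H_0 = Z.
  H_1: rank ker ∂_1 − rank ∂_2 = (15 − 6) − 9 = 0, and the invariant factors of ∂_2 are all 1, so H_1 = 0.
  H_2: rank ker ∂_2 − rank ∂_3 = (10 − 9) − 0 = 1, and there is no ∂_3, so H_2 = Z.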